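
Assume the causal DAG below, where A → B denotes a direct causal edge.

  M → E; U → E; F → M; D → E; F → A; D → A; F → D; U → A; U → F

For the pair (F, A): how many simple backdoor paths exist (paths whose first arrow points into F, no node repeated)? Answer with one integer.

A backdoor path from F to A is any simple undirected path whose first edge points into F (i.e. leaves F via a parent).
Parents of F: {U}.
Enumerating:
  P1: F <- U -> E <- D -> A
  P2: F <- U -> A
That exhausts the simple backdoor paths. Count: 2.

2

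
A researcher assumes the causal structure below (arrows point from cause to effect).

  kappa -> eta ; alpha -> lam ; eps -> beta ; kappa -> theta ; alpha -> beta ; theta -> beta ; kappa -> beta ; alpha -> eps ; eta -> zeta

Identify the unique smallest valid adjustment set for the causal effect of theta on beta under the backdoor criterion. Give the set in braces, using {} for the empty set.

{kappa}

Variables eligible for adjustment (non-descendants of theta, excluding theta and beta): {alpha, eps, eta, kappa, lam, zeta}.
Backdoor paths from theta to beta:
  P1: theta <- kappa -> beta
The empty set is not sufficient: P1 (theta <- kappa -> beta) has no collider blocking it and no conditioned non-collider, so it is open.
Try {kappa}:
  P1: blocked at fork node kappa ∈ conditioning set.
{kappa} contains no descendant of theta and blocks every backdoor path.
No other singleton works — e.g. {eta} leaves P1 open — so {kappa} is the unique smallest valid adjustment set.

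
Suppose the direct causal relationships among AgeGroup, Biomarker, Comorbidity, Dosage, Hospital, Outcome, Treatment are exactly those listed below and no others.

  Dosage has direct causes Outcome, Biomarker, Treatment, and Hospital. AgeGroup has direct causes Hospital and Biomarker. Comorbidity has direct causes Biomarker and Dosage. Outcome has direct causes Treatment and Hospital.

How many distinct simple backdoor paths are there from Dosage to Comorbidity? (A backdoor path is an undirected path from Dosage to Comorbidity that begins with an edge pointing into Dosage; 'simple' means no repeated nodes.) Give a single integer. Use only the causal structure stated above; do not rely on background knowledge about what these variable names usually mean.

A backdoor path from Dosage to Comorbidity is any simple undirected path whose first edge points into Dosage (i.e. leaves Dosage via a parent).
Parents of Dosage: {Biomarker, Hospital, Outcome, Treatment}.
Enumerating:
  P1: Dosage <- Treatment -> Outcome <- Hospital -> AgeGroup <- Biomarker -> Comorbidity
  P2: Dosage <- Hospital -> AgeGroup <- Biomarker -> Comorbidity
  P3: Dosage <- Outcome <- Hospital -> AgeGroup <- Biomarker -> Comorbidity
  P4: Dosage <- Biomarker -> Comorbidity
That exhausts the simple backdoor paths. Count: 4.

4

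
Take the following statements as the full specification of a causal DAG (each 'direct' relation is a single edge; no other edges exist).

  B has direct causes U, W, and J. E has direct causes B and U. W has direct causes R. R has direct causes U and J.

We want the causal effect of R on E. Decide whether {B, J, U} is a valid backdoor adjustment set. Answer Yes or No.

Backdoor paths from R to E (paths whose first edge points into R):
  P1: R <- J -> B <- U -> E
  P2: R <- J -> B -> E
  P3: R <- U -> B -> E
  P4: R <- U -> E
Condition 1 (no descendant of R in the set): FAILS — B is a descendant of R.
Condition 2 (every backdoor path blocked by {B, J, U}):
  P1: blocked at fork node J ∈ conditioning set.
  P2: blocked at fork node J ∈ conditioning set.
  P3: blocked at fork node U ∈ conditioning set.
  P4: blocked at fork node U ∈ conditioning set.
{B, J, U} does not satisfy the backdoor criterion.

No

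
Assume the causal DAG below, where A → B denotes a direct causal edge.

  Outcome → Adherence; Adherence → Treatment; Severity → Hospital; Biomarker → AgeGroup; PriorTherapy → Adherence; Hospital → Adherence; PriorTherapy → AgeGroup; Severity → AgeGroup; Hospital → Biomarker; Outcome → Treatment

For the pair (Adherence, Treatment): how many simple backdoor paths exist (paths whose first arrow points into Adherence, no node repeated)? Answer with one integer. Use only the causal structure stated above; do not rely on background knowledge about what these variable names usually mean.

1

A backdoor path from Adherence to Treatment is any simple undirected path whose first edge points into Adherence (i.e. leaves Adherence via a parent).
Parents of Adherence: {Hospital, Outcome, PriorTherapy}.
Enumerating:
  P1: Adherence <- Outcome -> Treatment
That exhausts the simple backdoor paths. Count: 1.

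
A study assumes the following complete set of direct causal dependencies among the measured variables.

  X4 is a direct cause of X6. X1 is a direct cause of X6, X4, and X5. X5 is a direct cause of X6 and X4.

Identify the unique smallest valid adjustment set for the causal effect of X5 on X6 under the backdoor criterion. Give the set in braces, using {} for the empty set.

Variables eligible for adjustment (non-descendants of X5, excluding X5 and X6): {X1}.
Backdoor paths from X5 to X6:
  P1: X5 <- X1 -> X4 -> X6
  P2: X5 <- X1 -> X6
The empty set is not sufficient: P1 (X5 <- X1 -> X4 -> X6) has no collider blocking it and no conditioned non-collider, so it is open.
Try {X1}:
  P1: blocked at fork node X1 ∈ conditioning set.
  P2: blocked at fork node X1 ∈ conditioning set.
{X1} contains no descendant of X5 and blocks every backdoor path.
{X1} is the unique smallest valid adjustment set.

{X1}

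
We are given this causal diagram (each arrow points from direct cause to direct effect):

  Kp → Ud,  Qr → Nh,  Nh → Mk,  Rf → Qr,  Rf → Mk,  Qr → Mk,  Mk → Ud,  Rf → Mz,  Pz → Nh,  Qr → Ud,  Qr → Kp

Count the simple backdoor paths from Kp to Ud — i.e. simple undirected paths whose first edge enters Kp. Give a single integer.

A backdoor path from Kp to Ud is any simple undirected path whose first edge points into Kp (i.e. leaves Kp via a parent).
Parents of Kp: {Qr}.
Enumerating:
  P1: Kp <- Qr <- Rf -> Mk -> Ud
  P2: Kp <- Qr -> Nh -> Mk -> Ud
  P3: Kp <- Qr -> Mk -> Ud
  P4: Kp <- Qr -> Ud
That exhausts the simple backdoor paths. Count: 4.

4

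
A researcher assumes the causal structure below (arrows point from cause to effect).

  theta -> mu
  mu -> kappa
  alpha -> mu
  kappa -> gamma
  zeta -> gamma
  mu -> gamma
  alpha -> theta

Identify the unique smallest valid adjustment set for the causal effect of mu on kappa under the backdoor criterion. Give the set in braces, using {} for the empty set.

Variables eligible for adjustment (non-descendants of mu, excluding mu and kappa): {alpha, theta, zeta}.
Backdoor paths from mu to kappa:
  (none)
With no backdoor paths the empty set already satisfies the criterion, and it is trivially minimal.

{}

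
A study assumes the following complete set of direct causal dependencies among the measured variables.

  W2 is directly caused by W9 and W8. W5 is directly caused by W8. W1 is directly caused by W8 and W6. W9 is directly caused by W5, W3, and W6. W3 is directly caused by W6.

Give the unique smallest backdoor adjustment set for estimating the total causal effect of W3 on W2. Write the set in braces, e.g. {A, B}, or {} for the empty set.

{W6}

Variables eligible for adjustment (non-descendants of W3, excluding W3 and W2): {W1, W5, W6, W8}.
Backdoor paths from W3 to W2:
  P1: W3 <- W6 -> W9 <- W5 <- W8 -> W2
  P2: W3 <- W6 -> W9 -> W2
  P3: W3 <- W6 -> W1 <- W8 -> W5 -> W9 -> W2
  P4: W3 <- W6 -> W1 <- W8 -> W2
The empty set is not sufficient: P2 (W3 <- W6 -> W9 -> W2) has no collider blocking it and no conditioned non-collider, so it is open.
Try {W6}:
  P1: blocked at fork node W6 ∈ conditioning set.
  P2: blocked at fork node W6 ∈ conditioning set.
  P3: blocked at fork node W6 ∈ conditioning set.
  P4: blocked at fork node W6 ∈ conditioning set.
{W6} contains no descendant of W3 and blocks every backdoor path.
No other singleton works — e.g. {W8} leaves P2 open — so {W6} is the unique smallest valid adjustment set.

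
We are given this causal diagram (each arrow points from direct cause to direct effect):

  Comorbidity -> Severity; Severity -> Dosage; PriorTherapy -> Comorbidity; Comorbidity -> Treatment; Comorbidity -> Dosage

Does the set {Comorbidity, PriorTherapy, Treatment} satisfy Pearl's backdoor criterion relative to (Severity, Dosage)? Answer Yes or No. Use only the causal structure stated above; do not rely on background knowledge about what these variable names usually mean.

Backdoor paths from Severity to Dosage (paths whose first edge points into Severity):
  P1: Severity <- Comorbidity -> Dosage
Condition 1 (no descendant of Severity in the set): holds — descendants of Severity are {Dosage}; none are in {Comorbidity, PriorTherapy, Treatment}.
Condition 2 (every backdoor path blocked by {Comorbidity, PriorTherapy, Treatment}):
  P1: blocked at fork node Comorbidity ∈ conditioning set.
{Comorbidity, PriorTherapy, Treatment} satisfies the backdoor criterion.

Yes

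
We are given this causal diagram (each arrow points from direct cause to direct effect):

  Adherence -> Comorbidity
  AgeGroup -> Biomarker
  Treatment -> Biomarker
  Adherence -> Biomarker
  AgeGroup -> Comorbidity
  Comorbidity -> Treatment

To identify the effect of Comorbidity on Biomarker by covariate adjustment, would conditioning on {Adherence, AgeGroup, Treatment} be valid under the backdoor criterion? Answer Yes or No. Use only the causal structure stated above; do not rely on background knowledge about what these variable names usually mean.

No

Backdoor paths from Comorbidity to Biomarker (paths whose first edge points into Comorbidity):
  P1: Comorbidity <- Adherence -> Biomarker
  P2: Comorbidity <- AgeGroup -> Biomarker
Condition 1 (no descendant of Comorbidity in the set): FAILS — Treatment is a descendant of Comorbidity.
Condition 2 (every backdoor path blocked by {Adherence, AgeGroup, Treatment}):
  P1: blocked at fork node Adherence ∈ conditioning set.
  P2: blocked at fork node AgeGroup ∈ conditioning set.
{Adherence, AgeGroup, Treatment} does not satisfy the backdoor criterion.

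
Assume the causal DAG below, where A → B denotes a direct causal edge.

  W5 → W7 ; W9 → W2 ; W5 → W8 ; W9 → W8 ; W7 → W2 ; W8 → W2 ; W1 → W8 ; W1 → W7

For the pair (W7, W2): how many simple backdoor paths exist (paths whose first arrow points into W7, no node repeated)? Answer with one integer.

4

A backdoor path from W7 to W2 is any simple undirected path whose first edge points into W7 (i.e. leaves W7 via a parent).
Parents of W7: {W1, W5}.
Enumerating:
  P1: W7 <- W5 -> W8 <- W9 -> W2
  P2: W7 <- W5 -> W8 -> W2
  P3: W7 <- W1 -> W8 <- W9 -> W2
  P4: W7 <- W1 -> W8 -> W2
That exhausts the simple backdoor paths. Count: 4.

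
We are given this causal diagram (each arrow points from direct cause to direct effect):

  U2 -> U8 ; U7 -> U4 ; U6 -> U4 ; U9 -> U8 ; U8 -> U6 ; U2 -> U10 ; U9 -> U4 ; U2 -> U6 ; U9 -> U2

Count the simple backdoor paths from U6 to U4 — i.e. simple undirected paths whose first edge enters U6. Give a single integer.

4

A backdoor path from U6 to U4 is any simple undirected path whose first edge points into U6 (i.e. leaves U6 via a parent).
Parents of U6: {U2, U8}.
Enumerating:
  P1: U6 <- U2 <- U9 -> U4
  P2: U6 <- U2 -> U8 <- U9 -> U4
  P3: U6 <- U8 <- U9 -> U4
  P4: U6 <- U8 <- U2 <- U9 -> U4
That exhausts the simple backdoor paths. Count: 4.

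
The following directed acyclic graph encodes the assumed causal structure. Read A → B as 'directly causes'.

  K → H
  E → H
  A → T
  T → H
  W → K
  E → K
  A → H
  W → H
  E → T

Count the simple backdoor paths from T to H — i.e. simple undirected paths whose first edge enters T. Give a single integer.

4

A backdoor path from T to H is any simple undirected path whose first edge points into T (i.e. leaves T via a parent).
Parents of T: {A, E}.
Enumerating:
  P1: T <- A -> H
  P2: T <- E -> K <- W -> H
  P3: T <- E -> K -> H
  P4: T <- E -> H
That exhausts the simple backdoor paths. Count: 4.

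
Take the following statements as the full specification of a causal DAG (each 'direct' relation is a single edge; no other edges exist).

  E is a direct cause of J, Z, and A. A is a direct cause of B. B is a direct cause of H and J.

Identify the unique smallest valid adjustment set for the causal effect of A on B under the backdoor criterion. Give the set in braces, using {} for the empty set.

Variables eligible for adjustment (non-descendants of A, excluding A and B): {E, Z}.
Backdoor paths from A to B:
  P1: A <- E -> J <- B
Each backdoor path contains an unconditioned collider, so every path is already blocked with the empty conditioning set:
  P1: blocked at collider J (neither it nor any descendant is in the conditioning set).
The empty set is therefore the unique smallest valid set.

{}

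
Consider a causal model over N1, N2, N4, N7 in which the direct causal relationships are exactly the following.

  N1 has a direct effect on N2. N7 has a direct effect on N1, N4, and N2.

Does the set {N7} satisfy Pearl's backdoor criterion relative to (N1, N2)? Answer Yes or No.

Backdoor paths from N1 to N2 (paths whose first edge points into N1):
  P1: N1 <- N7 -> N2
Condition 1 (no descendant of N1 in the set): holds — descendants of N1 are {N2}; none are in {N7}.
Condition 2 (every backdoor path blocked by {N7}):
  P1: blocked at fork node N7 ∈ conditioning set.
{N7} satisfies the backdoor criterion.

Yes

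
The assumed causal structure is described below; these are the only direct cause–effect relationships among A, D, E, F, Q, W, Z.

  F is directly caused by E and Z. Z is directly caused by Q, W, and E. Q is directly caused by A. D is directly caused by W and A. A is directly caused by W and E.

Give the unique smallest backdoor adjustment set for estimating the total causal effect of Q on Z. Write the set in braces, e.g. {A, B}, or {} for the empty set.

{A}

Variables eligible for adjustment (non-descendants of Q, excluding Q and Z): {A, D, E, W}.
Backdoor paths from Q to Z:
  P1: Q <- A <- E -> Z
  P2: Q <- A <- E -> F <- Z
  P3: Q <- A <- W -> Z
  P4: Q <- A -> D <- W -> Z
The empty set is not sufficient: P1 (Q <- A <- E -> Z) has no collider blocking it and no conditioned non-collider, so it is open.
Try {A}:
  P1: blocked at chain node A ∈ conditioning set.
  P2: blocked at chain node A ∈ conditioning set.
  P3: blocked at chain node A ∈ conditioning set.
  P4: blocked at fork node A ∈ conditioning set.
{A} contains no descendant of Q and blocks every backdoor path.
No other singleton works — e.g. {E} leaves P3 open — so {A} is the unique smallest valid adjustment set.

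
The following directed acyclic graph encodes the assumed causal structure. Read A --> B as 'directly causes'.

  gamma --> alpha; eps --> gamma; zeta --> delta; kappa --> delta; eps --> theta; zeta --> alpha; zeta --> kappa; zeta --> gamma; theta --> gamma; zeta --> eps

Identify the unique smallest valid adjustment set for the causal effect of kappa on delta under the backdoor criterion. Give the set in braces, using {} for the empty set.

{zeta}

Variables eligible for adjustment (non-descendants of kappa, excluding kappa and delta): {alpha, eps, gamma, theta, zeta}.
Backdoor paths from kappa to delta:
  P1: kappa <- zeta -> delta
The empty set is not sufficient: P1 (kappa <- zeta -> delta) has no collider blocking it and no conditioned non-collider, so it is open.
Try {zeta}:
  P1: blocked at fork node zeta ∈ conditioning set.
{zeta} contains no descendant of kappa and blocks every backdoor path.
No other singleton works — e.g. {eps} leaves P1 open — so {zeta} is the unique smallest valid adjustment set.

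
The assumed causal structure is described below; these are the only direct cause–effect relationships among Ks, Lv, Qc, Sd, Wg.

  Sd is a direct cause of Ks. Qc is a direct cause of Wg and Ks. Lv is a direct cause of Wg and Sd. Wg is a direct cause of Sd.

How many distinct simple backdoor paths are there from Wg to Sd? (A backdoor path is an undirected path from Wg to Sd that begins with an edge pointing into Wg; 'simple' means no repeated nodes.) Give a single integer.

2

A backdoor path from Wg to Sd is any simple undirected path whose first edge points into Wg (i.e. leaves Wg via a parent).
Parents of Wg: {Lv, Qc}.
Enumerating:
  P1: Wg <- Lv -> Sd
  P2: Wg <- Qc -> Ks <- Sd
That exhausts the simple backdoor paths. Count: 2.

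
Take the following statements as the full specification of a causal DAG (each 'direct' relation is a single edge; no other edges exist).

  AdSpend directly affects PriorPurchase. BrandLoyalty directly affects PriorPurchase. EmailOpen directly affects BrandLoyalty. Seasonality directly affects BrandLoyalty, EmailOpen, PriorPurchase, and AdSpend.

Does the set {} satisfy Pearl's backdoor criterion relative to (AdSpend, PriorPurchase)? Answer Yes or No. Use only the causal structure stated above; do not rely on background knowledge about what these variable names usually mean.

Backdoor paths from AdSpend to PriorPurchase (paths whose first edge points into AdSpend):
  P1: AdSpend <- Seasonality -> EmailOpen -> BrandLoyalty -> PriorPurchase
  P2: AdSpend <- Seasonality -> BrandLoyalty -> PriorPurchase
  P3: AdSpend <- Seasonality -> PriorPurchase
Condition 1 (no descendant of AdSpend in the set): holds — descendants of AdSpend are {PriorPurchase}; none are in {}.
Condition 2 (every backdoor path blocked by {}):
  P1: open — no interior node is in the conditioning set.
  P2: open — no interior node is in the conditioning set.
  P3: open — no interior node is in the conditioning set.
{} does not satisfy the backdoor criterion.

No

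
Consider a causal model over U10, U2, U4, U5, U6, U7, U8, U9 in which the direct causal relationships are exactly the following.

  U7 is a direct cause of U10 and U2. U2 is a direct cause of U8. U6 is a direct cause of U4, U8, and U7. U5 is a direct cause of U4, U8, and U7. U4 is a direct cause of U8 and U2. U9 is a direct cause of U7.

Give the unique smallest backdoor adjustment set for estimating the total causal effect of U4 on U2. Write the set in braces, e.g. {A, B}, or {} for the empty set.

Variables eligible for adjustment (non-descendants of U4, excluding U4 and U2): {U10, U5, U6, U7, U9}.
Backdoor paths from U4 to U2:
  P1: U4 <- U6 -> U7 <- U5 -> U8 <- U2
  P2: U4 <- U6 -> U7 -> U2
  P3: U4 <- U6 -> U8 <- U5 -> U7 -> U2
  P4: U4 <- U6 -> U8 <- U2
  P5: U4 <- U5 -> U7 <- U6 -> U8 <- U2
  P6: U4 <- U5 -> U7 -> U2
  P7: U4 <- U5 -> U8 <- U6 -> U7 -> U2
  P8: U4 <- U5 -> U8 <- U2
The empty set is not sufficient: P2 (U4 <- U6 -> U7 -> U2) has no collider blocking it and no conditioned non-collider, so it is open.
Try {U7}:
  P1: blocked at collider U8 (neither it nor any descendant is in the conditioning set).
  P2: blocked at chain node U7 ∈ conditioning set.
  P3: blocked at collider U8 (neither it nor any descendant is in the conditioning set).
  P4: blocked at collider U8 (neither it nor any descendant is in the conditioning set).
  P5: blocked at collider U8 (neither it nor any descendant is in the conditioning set).
  P6: blocked at chain node U7 ∈ conditioning set.
  P7: blocked at collider U8 (neither it nor any descendant is in the conditioning set).
  P8: blocked at collider U8 (neither it nor any descendant is in the conditioning set).
{U7} contains no descendant of U4 and blocks every backdoor path.
No other singleton works — e.g. {U6} leaves P6 open — so {U7} is the unique smallest valid adjustment set.

{U7}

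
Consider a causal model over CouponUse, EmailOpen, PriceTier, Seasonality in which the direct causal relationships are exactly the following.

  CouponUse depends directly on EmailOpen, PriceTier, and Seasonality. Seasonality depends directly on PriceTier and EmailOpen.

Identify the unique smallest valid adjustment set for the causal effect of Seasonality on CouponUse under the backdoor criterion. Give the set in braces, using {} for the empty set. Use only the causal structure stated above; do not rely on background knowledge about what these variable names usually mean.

{EmailOpen, PriceTier}

Variables eligible for adjustment (non-descendants of Seasonality, excluding Seasonality and CouponUse): {EmailOpen, PriceTier}.
Backdoor paths from Seasonality to CouponUse:
  P1: Seasonality <- PriceTier -> CouponUse
  P2: Seasonality <- EmailOpen -> CouponUse
The empty set is not sufficient: P1 (Seasonality <- PriceTier -> CouponUse) has no collider blocking it and no conditioned non-collider, so it is open.
Try {EmailOpen, PriceTier}:
  P1: blocked at fork node PriceTier ∈ conditioning set.
  P2: blocked at fork node EmailOpen ∈ conditioning set.
{EmailOpen, PriceTier} contains no descendant of Seasonality and blocks every backdoor path.
Every element of {EmailOpen, PriceTier} is needed (dropping EmailOpen leaves P2 open; dropping PriceTier leaves P1 open), so no proper subset is valid.
Among all size-2 subsets of the eligible variables, only {EmailOpen, PriceTier} blocks every backdoor path, so it is the unique smallest valid adjustment set.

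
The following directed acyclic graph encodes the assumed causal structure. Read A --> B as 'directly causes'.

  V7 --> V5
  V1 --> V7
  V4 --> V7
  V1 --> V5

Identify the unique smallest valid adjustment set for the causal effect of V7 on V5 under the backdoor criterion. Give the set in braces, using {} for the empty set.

Variables eligible for adjustment (non-descendants of V7, excluding V7 and V5): {V1, V4}.
Backdoor paths from V7 to V5:
  P1: V7 <- V1 -> V5
The empty set is not sufficient: P1 (V7 <- V1 -> V5) has no collider blocking it and no conditioned non-collider, so it is open.
Try {V1}:
  P1: blocked at fork node V1 ∈ conditioning set.
{V1} contains no descendant of V7 and blocks every backdoor path.
No other singleton works — e.g. {V4} leaves P1 open — so {V1} is the unique smallest valid adjustment set.

{V1}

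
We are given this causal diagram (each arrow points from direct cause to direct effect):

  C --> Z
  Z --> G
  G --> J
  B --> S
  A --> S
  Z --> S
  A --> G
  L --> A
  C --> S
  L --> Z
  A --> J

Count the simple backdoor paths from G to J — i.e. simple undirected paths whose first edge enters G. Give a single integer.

4

A backdoor path from G to J is any simple undirected path whose first edge points into G (i.e. leaves G via a parent).
Parents of G: {A, Z}.
Enumerating:
  P1: G <- A -> J
  P2: G <- Z <- L -> A -> J
  P3: G <- Z <- C -> S <- A -> J
  P4: G <- Z -> S <- A -> J
That exhausts the simple backdoor paths. Count: 4.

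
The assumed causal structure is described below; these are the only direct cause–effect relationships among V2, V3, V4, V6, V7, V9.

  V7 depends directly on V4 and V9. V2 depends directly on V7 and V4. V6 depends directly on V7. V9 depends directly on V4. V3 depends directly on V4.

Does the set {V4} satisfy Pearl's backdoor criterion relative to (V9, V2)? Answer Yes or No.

Backdoor paths from V9 to V2 (paths whose first edge points into V9):
  P1: V9 <- V4 -> V7 -> V2
  P2: V9 <- V4 -> V2
Condition 1 (no descendant of V9 in the set): holds — descendants of V9 are {V2, V6, V7}; none are in {V4}.
Condition 2 (every backdoor path blocked by {V4}):
  P1: blocked at fork node V4 ∈ conditioning set.
  P2: blocked at fork node V4 ∈ conditioning set.
{V4} satisfies the backdoor criterion.

Yes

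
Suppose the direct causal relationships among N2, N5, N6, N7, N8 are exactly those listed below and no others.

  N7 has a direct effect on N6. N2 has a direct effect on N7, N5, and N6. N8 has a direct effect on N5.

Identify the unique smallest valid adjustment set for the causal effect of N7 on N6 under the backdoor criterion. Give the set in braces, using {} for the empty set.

Variables eligible for adjustment (non-descendants of N7, excluding N7 and N6): {N2, N5, N8}.
Backdoor paths from N7 to N6:
  P1: N7 <- N2 -> N6
The empty set is not sufficient: P1 (N7 <- N2 -> N6) has no collider blocking it and no conditioned non-collider, so it is open.
Try {N2}:
  P1: blocked at fork node N2 ∈ conditioning set.
{N2} contains no descendant of N7 and blocks every backdoor path.
No other singleton works — e.g. {N8} leaves P1 open — so {N2} is the unique smallest valid adjustment set.

{N2}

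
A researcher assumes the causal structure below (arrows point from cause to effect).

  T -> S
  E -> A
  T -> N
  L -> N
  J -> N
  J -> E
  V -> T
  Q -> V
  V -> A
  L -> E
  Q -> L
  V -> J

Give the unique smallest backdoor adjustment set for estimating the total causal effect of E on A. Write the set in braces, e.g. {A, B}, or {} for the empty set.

{V}

Variables eligible for adjustment (non-descendants of E, excluding E and A): {J, L, N, Q, S, T, V}.
Backdoor paths from E to A:
  P1: E <- L <- Q -> V -> A
  P2: E <- L -> N <- J <- V -> A
  P3: E <- L -> N <- T <- V -> A
  P4: E <- J <- V -> A
  P5: E <- J -> N <- L <- Q -> V -> A
  P6: E <- J -> N <- T <- V -> A
The empty set is not sufficient: P1 (E <- L <- Q -> V -> A) has no collider blocking it and no conditioned non-collider, so it is open.
Try {V}:
  P1: blocked at chain node V ∈ conditioning set.
  P2: blocked at collider N (neither it nor any descendant is in the conditioning set).
  P3: blocked at collider N (neither it nor any descendant is in the conditioning set).
  P4: blocked at fork node V ∈ conditioning set.
  P5: blocked at collider N (neither it nor any descendant is in the conditioning set).
  P6: blocked at collider N (neither it nor any descendant is in the conditioning set).
{V} contains no descendant of E and blocks every backdoor path.
No other singleton works — e.g. {Q} leaves P4 open — so {V} is the unique smallest valid adjustment set.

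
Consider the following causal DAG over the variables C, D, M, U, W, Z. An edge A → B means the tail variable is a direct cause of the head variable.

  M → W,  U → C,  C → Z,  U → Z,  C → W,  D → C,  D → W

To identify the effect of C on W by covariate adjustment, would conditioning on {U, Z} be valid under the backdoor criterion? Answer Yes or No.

No

Backdoor paths from C to W (paths whose first edge points into C):
  P1: C <- D -> W
Condition 1 (no descendant of C in the set): FAILS — Z is a descendant of C.
Condition 2 (every backdoor path blocked by {U, Z}):
  P1: open — no interior node is in the conditioning set.
{U, Z} does not satisfy the backdoor criterion.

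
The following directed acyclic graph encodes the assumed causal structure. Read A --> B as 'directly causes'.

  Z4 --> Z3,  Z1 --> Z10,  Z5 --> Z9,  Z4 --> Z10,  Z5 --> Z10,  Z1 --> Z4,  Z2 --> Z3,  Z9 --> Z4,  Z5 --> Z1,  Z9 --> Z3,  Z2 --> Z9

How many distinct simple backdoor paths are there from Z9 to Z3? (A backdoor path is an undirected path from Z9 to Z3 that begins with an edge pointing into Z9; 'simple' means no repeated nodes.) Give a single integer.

5

A backdoor path from Z9 to Z3 is any simple undirected path whose first edge points into Z9 (i.e. leaves Z9 via a parent).
Parents of Z9: {Z2, Z5}.
Enumerating:
  P1: Z9 <- Z5 -> Z1 -> Z4 -> Z3
  P2: Z9 <- Z5 -> Z1 -> Z10 <- Z4 -> Z3
  P3: Z9 <- Z5 -> Z10 <- Z1 -> Z4 -> Z3
  P4: Z9 <- Z5 -> Z10 <- Z4 -> Z3
  P5: Z9 <- Z2 -> Z3
That exhausts the simple backdoor paths. Count: 5.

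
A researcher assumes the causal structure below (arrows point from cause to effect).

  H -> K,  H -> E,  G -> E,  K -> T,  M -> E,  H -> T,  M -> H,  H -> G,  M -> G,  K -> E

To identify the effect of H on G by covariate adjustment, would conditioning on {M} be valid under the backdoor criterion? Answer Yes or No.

Backdoor paths from H to G (paths whose first edge points into H):
  P1: H <- M -> G
  P2: H <- M -> E <- G
Condition 1 (no descendant of H in the set): holds — descendants of H are {E, G, K, T}; none are in {M}.
Condition 2 (every backdoor path blocked by {M}):
  P1: blocked at fork node M ∈ conditioning set.
  P2: blocked at fork node M ∈ conditioning set.
{M} satisfies the backdoor criterion.

Yes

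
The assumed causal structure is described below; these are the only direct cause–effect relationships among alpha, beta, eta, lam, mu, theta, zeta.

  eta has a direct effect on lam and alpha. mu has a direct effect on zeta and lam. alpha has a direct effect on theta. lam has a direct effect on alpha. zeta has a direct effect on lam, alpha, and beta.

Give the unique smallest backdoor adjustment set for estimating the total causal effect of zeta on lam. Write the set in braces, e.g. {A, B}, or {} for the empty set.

Variables eligible for adjustment (non-descendants of zeta, excluding zeta and lam): {eta, mu}.
Backdoor paths from zeta to lam:
  P1: zeta <- mu -> lam
The empty set is not sufficient: P1 (zeta <- mu -> lam) has no collider blocking it and no conditioned non-collider, so it is open.
Try {mu}:
  P1: blocked at fork node mu ∈ conditioning set.
{mu} contains no descendant of zeta and blocks every backdoor path.
No other singleton works — e.g. {eta} leaves P1 open — so {mu} is the unique smallest valid adjustment set.

{mu}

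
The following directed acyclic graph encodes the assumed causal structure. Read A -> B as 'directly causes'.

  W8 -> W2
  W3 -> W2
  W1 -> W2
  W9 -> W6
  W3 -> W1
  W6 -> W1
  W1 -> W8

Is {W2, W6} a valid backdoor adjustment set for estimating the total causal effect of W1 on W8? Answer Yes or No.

No

Backdoor paths from W1 to W8 (paths whose first edge points into W1):
  P1: W1 <- W3 -> W2 <- W8
Condition 1 (no descendant of W1 in the set): FAILS — W2 is a descendant of W1.
Condition 2 (every backdoor path blocked by {W2, W6}):
  P1: open — collider(s) W2 are conditioned on (or have a conditioned descendant) and no non-collider on the path is in the set.
{W2, W6} does not satisfy the backdoor criterion.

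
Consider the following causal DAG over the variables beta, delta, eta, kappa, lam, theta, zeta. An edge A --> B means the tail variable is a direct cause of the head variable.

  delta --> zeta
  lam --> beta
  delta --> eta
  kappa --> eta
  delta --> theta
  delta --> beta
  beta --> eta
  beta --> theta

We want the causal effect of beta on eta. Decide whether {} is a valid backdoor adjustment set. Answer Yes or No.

Backdoor paths from beta to eta (paths whose first edge points into beta):
  P1: beta <- delta -> eta
Condition 1 (no descendant of beta in the set): holds — descendants of beta are {eta, theta}; none are in {}.
Condition 2 (every backdoor path blocked by {}):
  P1: open — no interior node is in the conditioning set.
{} does not satisfy the backdoor criterion.

No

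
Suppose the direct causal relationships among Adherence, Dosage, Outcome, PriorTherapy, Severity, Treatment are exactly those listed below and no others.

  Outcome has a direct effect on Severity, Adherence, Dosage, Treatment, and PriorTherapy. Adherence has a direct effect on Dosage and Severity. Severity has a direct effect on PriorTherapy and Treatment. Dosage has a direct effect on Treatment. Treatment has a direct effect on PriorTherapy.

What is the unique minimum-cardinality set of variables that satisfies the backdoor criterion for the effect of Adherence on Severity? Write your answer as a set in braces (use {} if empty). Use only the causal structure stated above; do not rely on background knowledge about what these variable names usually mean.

{Outcome}

Variables eligible for adjustment (non-descendants of Adherence, excluding Adherence and Severity): {Outcome}.
Backdoor paths from Adherence to Severity:
  P1: Adherence <- Outcome -> Severity
  P2: Adherence <- Outcome -> Dosage -> Treatment <- Severity
  P3: Adherence <- Outcome -> Dosage -> Treatment -> PriorTherapy <- Severity
  P4: Adherence <- Outcome -> Treatment <- Severity
  P5: Adherence <- Outcome -> Treatment -> PriorTherapy <- Severity
  P6: Adherence <- Outcome -> PriorTherapy <- Severity
  P7: Adherence <- Outcome -> PriorTherapy <- Treatment <- Severity
The empty set is not sufficient: P1 (Adherence <- Outcome -> Severity) has no collider blocking it and no conditioned non-collider, so it is open.
Try {Outcome}:
  P1: blocked at fork node Outcome ∈ conditioning set.
  P2: blocked at fork node Outcome ∈ conditioning set.
  P3: blocked at fork node Outcome ∈ conditioning set.
  P4: blocked at fork node Outcome ∈ conditioning set.
  P5: blocked at fork node Outcome ∈ conditioning set.
  P6: blocked at fork node Outcome ∈ conditioning set.
  P7: blocked at fork node Outcome ∈ conditioning set.
{Outcome} contains no descendant of Adherence and blocks every backdoor path.
{Outcome} is the unique smallest valid adjustment set.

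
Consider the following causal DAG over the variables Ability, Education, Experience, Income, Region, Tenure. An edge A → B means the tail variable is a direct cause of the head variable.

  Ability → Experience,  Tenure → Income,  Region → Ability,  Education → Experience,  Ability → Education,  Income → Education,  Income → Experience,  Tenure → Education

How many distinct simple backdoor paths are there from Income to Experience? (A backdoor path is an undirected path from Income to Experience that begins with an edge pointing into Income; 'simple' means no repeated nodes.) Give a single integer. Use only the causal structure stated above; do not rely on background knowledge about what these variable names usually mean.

2

A backdoor path from Income to Experience is any simple undirected path whose first edge points into Income (i.e. leaves Income via a parent).
Parents of Income: {Tenure}.
Enumerating:
  P1: Income <- Tenure -> Education <- Ability -> Experience
  P2: Income <- Tenure -> Education -> Experience
That exhausts the simple backdoor paths. Count: 2.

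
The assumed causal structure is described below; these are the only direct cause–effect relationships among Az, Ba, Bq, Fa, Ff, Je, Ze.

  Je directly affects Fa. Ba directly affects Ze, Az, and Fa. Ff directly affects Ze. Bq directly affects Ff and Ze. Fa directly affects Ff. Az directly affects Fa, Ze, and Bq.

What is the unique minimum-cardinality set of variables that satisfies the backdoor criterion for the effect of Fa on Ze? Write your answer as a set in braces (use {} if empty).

Variables eligible for adjustment (non-descendants of Fa, excluding Fa and Ze): {Az, Ba, Bq, Je}.
Backdoor paths from Fa to Ze:
  P1: Fa <- Ba -> Az -> Bq -> Ff -> Ze
  P2: Fa <- Ba -> Az -> Bq -> Ze
  P3: Fa <- Ba -> Az -> Ze
  P4: Fa <- Ba -> Ze
  P5: Fa <- Az <- Ba -> Ze
  P6: Fa <- Az -> Bq -> Ff -> Ze
  P7: Fa <- Az -> Bq -> Ze
  P8: Fa <- Az -> Ze
The empty set is not sufficient: P1 (Fa <- Ba -> Az -> Bq -> Ff -> Ze) has no collider blocking it and no conditioned non-collider, so it is open.
Try {Az, Ba}:
  P1: blocked at fork node Ba ∈ conditioning set.
  P2: blocked at fork node Ba ∈ conditioning set.
  P3: blocked at fork node Ba ∈ conditioning set.
  P4: blocked at fork node Ba ∈ conditioning set.
  P5: blocked at chain node Az ∈ conditioning set.
  P6: blocked at fork node Az ∈ conditioning set.
  P7: blocked at fork node Az ∈ conditioning set.
  P8: blocked at fork node Az ∈ conditioning set.
{Az, Ba} contains no descendant of Fa and blocks every backdoor path.
Every element of {Az, Ba} is needed (dropping Az leaves P6 open; dropping Ba leaves P4 open), so no proper subset is valid.
Among all size-2 subsets of the eligible variables, only {Az, Ba} blocks every backdoor path, so it is the unique smallest valid adjustment set.

{Az, Ba}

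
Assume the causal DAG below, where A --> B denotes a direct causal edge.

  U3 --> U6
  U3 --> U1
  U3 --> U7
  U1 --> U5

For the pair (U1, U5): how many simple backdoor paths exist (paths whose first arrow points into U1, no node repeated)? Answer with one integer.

0

A backdoor path from U1 to U5 is any simple undirected path whose first edge points into U1 (i.e. leaves U1 via a parent).
Parents of U1: {U3}.
No simple path from any parent of U1 reaches U5 without revisiting U1, so there are no backdoor paths.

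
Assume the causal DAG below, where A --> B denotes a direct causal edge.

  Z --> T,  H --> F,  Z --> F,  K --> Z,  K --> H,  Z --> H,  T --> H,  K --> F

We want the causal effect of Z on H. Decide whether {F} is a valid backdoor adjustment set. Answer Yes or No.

No

Backdoor paths from Z to H (paths whose first edge points into Z):
  P1: Z <- K -> H
  P2: Z <- K -> F <- H
Condition 1 (no descendant of Z in the set): FAILS — F is a descendant of Z.
Condition 2 (every backdoor path blocked by {F}):
  P1: open — no interior node is in the conditioning set.
  P2: open — collider(s) F are conditioned on (or have a conditioned descendant) and no non-collider on the path is in the set.
{F} does not satisfy the backdoor criterion.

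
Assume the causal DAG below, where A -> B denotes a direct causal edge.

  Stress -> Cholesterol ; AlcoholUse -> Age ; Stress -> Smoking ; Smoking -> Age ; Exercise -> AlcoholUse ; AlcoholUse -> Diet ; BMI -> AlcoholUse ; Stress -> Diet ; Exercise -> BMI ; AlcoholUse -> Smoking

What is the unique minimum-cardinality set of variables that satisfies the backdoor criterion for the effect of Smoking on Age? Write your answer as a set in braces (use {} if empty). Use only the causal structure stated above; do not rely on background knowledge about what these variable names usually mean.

{AlcoholUse}

Variables eligible for adjustment (non-descendants of Smoking, excluding Smoking and Age): {AlcoholUse, BMI, Cholesterol, Diet, Exercise, Stress}.
Backdoor paths from Smoking to Age:
  P1: Smoking <- Stress -> Diet <- AlcoholUse -> Age
  P2: Smoking <- AlcoholUse -> Age
The empty set is not sufficient: P2 (Smoking <- AlcoholUse -> Age) has no collider blocking it and no conditioned non-collider, so it is open.
Try {AlcoholUse}:
  P1: blocked at collider Diet (neither it nor any descendant is in the conditioning set).
  P2: blocked at fork node AlcoholUse ∈ conditioning set.
{AlcoholUse} contains no descendant of Smoking and blocks every backdoor path.
No other singleton works — e.g. {Stress} leaves P2 open — so {AlcoholUse} is the unique smallest valid adjustment set.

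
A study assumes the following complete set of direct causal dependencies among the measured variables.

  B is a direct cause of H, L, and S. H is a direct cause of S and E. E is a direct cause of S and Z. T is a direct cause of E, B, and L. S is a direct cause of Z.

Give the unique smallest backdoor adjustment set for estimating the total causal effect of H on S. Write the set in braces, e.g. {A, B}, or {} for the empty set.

Variables eligible for adjustment (non-descendants of H, excluding H and S): {B, L, T}.
Backdoor paths from H to S:
  P1: H <- B <- T -> E -> S
  P2: H <- B <- T -> E -> Z <- S
  P3: H <- B -> L <- T -> E -> S
  P4: H <- B -> L <- T -> E -> Z <- S
  P5: H <- B -> S
The empty set is not sufficient: P1 (H <- B <- T -> E -> S) has no collider blocking it and no conditioned non-collider, so it is open.
Try {B}:
  P1: blocked at chain node B ∈ conditioning set.
  P2: blocked at chain node B ∈ conditioning set.
  P3: blocked at fork node B ∈ conditioning set.
  P4: blocked at fork node B ∈ conditioning set.
  P5: blocked at fork node B ∈ conditioning set.
{B} contains no descendant of H and blocks every backdoor path.
No other singleton works — e.g. {T} leaves P5 open — so {B} is the unique smallest valid adjustment set.

{B}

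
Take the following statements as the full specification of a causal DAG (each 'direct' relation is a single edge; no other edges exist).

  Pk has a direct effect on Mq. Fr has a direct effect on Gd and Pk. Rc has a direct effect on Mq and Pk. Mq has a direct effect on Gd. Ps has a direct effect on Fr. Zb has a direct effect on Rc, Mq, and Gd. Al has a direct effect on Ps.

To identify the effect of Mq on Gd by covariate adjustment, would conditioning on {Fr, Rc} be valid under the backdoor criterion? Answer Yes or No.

No

Backdoor paths from Mq to Gd (paths whose first edge points into Mq):
  P1: Mq <- Zb -> Rc -> Pk <- Fr -> Gd
  P2: Mq <- Zb -> Gd
  P3: Mq <- Rc <- Zb -> Gd
  P4: Mq <- Rc -> Pk <- Fr -> Gd
  P5: Mq <- Pk <- Fr -> Gd
  P6: Mq <- Pk <- Rc <- Zb -> Gd
Condition 1 (no descendant of Mq in the set): holds — descendants of Mq are {Gd}; none are in {Fr, Rc}.
Condition 2 (every backdoor path blocked by {Fr, Rc}):
  P1: blocked at chain node Rc ∈ conditioning set.
  P2: open — no interior node is in the conditioning set.
  P3: blocked at chain node Rc ∈ conditioning set.
  P4: blocked at fork node Rc ∈ conditioning set.
  P5: blocked at fork node Fr ∈ conditioning set.
  P6: blocked at chain node Rc ∈ conditioning set.
{Fr, Rc} does not satisfy the backdoor criterion.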